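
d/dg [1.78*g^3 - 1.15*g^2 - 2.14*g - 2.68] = 5.34*g^2 - 2.3*g - 2.14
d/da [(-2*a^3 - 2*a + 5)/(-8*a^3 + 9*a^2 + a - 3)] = (-18*a^4 - 36*a^3 + 156*a^2 - 90*a + 1)/(64*a^6 - 144*a^5 + 65*a^4 + 66*a^3 - 53*a^2 - 6*a + 9)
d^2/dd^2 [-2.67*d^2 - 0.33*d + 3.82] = -5.34000000000000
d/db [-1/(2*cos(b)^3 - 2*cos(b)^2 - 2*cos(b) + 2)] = -(3*cos(b) + 1)/(2*(cos(b) - 1)*sin(b)^3)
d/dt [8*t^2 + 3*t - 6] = 16*t + 3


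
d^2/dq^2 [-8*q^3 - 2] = -48*q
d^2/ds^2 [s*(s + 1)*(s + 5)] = 6*s + 12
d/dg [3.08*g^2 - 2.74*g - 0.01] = 6.16*g - 2.74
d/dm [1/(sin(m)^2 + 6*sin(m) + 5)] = -2*(sin(m) + 3)*cos(m)/(sin(m)^2 + 6*sin(m) + 5)^2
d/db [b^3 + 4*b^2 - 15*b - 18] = 3*b^2 + 8*b - 15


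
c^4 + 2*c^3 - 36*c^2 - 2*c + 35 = (c - 5)*(c - 1)*(c + 1)*(c + 7)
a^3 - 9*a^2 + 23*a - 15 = (a - 5)*(a - 3)*(a - 1)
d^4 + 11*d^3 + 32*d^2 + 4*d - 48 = (d - 1)*(d + 2)*(d + 4)*(d + 6)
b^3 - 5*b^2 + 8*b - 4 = (b - 2)^2*(b - 1)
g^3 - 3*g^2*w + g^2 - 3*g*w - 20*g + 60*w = (g - 4)*(g + 5)*(g - 3*w)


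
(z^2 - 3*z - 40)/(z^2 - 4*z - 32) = (z + 5)/(z + 4)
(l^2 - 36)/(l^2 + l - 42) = (l + 6)/(l + 7)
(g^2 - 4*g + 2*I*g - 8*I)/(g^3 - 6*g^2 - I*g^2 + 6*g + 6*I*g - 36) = (g - 4)/(g^2 - 3*g*(2 + I) + 18*I)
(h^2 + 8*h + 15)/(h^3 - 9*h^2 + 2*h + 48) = (h^2 + 8*h + 15)/(h^3 - 9*h^2 + 2*h + 48)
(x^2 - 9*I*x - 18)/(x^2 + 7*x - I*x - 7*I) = (x^2 - 9*I*x - 18)/(x^2 + x*(7 - I) - 7*I)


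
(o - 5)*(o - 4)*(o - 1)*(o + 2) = o^4 - 8*o^3 + 9*o^2 + 38*o - 40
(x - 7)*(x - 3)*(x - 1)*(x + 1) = x^4 - 10*x^3 + 20*x^2 + 10*x - 21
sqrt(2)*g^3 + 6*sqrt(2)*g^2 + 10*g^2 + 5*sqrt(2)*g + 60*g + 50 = (g + 5)*(g + 5*sqrt(2))*(sqrt(2)*g + sqrt(2))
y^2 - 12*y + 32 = (y - 8)*(y - 4)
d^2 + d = d*(d + 1)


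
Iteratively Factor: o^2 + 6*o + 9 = (o + 3)*(o + 3)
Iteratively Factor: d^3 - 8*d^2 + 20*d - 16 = (d - 4)*(d^2 - 4*d + 4) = (d - 4)*(d - 2)*(d - 2)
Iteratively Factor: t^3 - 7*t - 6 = (t + 1)*(t^2 - t - 6) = (t - 3)*(t + 1)*(t + 2)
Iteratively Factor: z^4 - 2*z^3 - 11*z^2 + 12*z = (z + 3)*(z^3 - 5*z^2 + 4*z) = (z - 4)*(z + 3)*(z^2 - z) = z*(z - 4)*(z + 3)*(z - 1)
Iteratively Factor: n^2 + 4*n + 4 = (n + 2)*(n + 2)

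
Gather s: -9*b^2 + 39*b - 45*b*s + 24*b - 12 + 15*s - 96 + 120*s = -9*b^2 + 63*b + s*(135 - 45*b) - 108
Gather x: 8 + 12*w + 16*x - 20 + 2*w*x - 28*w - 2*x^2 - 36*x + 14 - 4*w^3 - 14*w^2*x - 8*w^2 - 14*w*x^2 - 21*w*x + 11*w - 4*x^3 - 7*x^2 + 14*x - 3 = -4*w^3 - 8*w^2 - 5*w - 4*x^3 + x^2*(-14*w - 9) + x*(-14*w^2 - 19*w - 6) - 1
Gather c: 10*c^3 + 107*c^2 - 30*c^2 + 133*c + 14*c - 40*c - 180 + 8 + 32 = 10*c^3 + 77*c^2 + 107*c - 140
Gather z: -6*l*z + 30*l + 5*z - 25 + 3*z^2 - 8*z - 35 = 30*l + 3*z^2 + z*(-6*l - 3) - 60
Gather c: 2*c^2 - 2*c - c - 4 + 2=2*c^2 - 3*c - 2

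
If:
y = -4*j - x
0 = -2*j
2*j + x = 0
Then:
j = 0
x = 0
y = 0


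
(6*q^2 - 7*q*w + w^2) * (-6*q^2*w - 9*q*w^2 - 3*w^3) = -36*q^4*w - 12*q^3*w^2 + 39*q^2*w^3 + 12*q*w^4 - 3*w^5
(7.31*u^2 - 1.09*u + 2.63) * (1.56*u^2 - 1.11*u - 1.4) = 11.4036*u^4 - 9.8145*u^3 - 4.9213*u^2 - 1.3933*u - 3.682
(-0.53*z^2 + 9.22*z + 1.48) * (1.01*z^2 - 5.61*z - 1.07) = -0.5353*z^4 + 12.2855*z^3 - 49.6623*z^2 - 18.1682*z - 1.5836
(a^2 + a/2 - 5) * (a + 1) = a^3 + 3*a^2/2 - 9*a/2 - 5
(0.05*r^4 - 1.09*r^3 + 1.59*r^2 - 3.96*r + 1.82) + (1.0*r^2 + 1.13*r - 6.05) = 0.05*r^4 - 1.09*r^3 + 2.59*r^2 - 2.83*r - 4.23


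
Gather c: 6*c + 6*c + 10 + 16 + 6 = 12*c + 32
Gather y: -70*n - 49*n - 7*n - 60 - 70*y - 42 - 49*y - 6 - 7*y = -126*n - 126*y - 108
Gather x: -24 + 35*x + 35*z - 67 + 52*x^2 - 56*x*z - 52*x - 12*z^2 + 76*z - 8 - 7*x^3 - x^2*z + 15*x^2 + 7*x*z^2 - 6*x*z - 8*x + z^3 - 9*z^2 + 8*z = -7*x^3 + x^2*(67 - z) + x*(7*z^2 - 62*z - 25) + z^3 - 21*z^2 + 119*z - 99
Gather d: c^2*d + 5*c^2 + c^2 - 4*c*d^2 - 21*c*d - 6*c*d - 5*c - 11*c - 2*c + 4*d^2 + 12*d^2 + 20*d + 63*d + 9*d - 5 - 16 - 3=6*c^2 - 18*c + d^2*(16 - 4*c) + d*(c^2 - 27*c + 92) - 24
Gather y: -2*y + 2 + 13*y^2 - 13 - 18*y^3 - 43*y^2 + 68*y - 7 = -18*y^3 - 30*y^2 + 66*y - 18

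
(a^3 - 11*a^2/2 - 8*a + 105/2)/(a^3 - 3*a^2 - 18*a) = (2*a^2 - 17*a + 35)/(2*a*(a - 6))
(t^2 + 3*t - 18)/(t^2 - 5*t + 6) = (t + 6)/(t - 2)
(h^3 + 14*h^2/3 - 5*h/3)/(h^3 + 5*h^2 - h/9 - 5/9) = 3*h/(3*h + 1)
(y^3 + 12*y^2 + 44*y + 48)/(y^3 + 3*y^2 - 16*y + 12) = (y^2 + 6*y + 8)/(y^2 - 3*y + 2)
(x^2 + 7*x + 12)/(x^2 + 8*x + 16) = (x + 3)/(x + 4)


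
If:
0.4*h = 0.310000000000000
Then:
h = 0.78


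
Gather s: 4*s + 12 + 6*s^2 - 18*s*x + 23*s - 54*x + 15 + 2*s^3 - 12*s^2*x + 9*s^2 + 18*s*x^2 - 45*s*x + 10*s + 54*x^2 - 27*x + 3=2*s^3 + s^2*(15 - 12*x) + s*(18*x^2 - 63*x + 37) + 54*x^2 - 81*x + 30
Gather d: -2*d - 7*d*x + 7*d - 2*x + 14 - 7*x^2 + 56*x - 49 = d*(5 - 7*x) - 7*x^2 + 54*x - 35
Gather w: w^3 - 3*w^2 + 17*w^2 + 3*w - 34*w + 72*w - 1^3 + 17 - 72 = w^3 + 14*w^2 + 41*w - 56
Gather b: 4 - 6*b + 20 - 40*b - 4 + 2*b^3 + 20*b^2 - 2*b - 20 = 2*b^3 + 20*b^2 - 48*b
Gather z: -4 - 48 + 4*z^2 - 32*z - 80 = 4*z^2 - 32*z - 132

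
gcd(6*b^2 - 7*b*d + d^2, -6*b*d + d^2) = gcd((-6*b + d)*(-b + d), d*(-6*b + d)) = 6*b - d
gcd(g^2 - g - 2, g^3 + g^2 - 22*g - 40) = 1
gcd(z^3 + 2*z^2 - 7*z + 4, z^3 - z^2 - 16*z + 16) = z^2 + 3*z - 4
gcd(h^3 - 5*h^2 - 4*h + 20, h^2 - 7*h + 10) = h^2 - 7*h + 10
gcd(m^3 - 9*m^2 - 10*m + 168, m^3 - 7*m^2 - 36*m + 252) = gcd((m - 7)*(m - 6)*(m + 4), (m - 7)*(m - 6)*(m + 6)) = m^2 - 13*m + 42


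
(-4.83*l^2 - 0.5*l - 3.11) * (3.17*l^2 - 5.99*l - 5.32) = -15.3111*l^4 + 27.3467*l^3 + 18.8319*l^2 + 21.2889*l + 16.5452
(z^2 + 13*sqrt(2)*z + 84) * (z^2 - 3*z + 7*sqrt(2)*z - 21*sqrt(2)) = z^4 - 3*z^3 + 20*sqrt(2)*z^3 - 60*sqrt(2)*z^2 + 266*z^2 - 798*z + 588*sqrt(2)*z - 1764*sqrt(2)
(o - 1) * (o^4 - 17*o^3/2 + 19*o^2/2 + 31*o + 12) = o^5 - 19*o^4/2 + 18*o^3 + 43*o^2/2 - 19*o - 12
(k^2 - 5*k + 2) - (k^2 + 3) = -5*k - 1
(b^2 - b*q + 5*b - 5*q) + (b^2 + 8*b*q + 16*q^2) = 2*b^2 + 7*b*q + 5*b + 16*q^2 - 5*q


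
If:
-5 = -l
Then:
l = 5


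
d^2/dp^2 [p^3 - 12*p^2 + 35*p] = 6*p - 24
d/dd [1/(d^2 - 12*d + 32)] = 2*(6 - d)/(d^2 - 12*d + 32)^2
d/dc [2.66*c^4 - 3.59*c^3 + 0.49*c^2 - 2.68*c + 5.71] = 10.64*c^3 - 10.77*c^2 + 0.98*c - 2.68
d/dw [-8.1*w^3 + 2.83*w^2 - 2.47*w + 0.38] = -24.3*w^2 + 5.66*w - 2.47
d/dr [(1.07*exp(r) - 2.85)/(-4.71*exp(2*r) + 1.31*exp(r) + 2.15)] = (5.0397*exp(2*r) - 26.847*exp(r) + 6.034)*exp(r)/(22.1841*exp(4*r) - 12.3402*exp(3*r) - 18.5369*exp(2*r) + 5.633*exp(r) + 4.6225)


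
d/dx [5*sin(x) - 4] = 5*cos(x)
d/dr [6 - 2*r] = -2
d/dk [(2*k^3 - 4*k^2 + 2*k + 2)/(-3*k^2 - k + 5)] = 2*(-3*k^4 - 2*k^3 + 20*k^2 - 14*k + 6)/(9*k^4 + 6*k^3 - 29*k^2 - 10*k + 25)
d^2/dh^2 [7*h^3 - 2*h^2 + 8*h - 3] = 42*h - 4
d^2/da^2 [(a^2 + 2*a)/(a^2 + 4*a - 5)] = 2*(-2*a^3 + 15*a^2 + 30*a + 65)/(a^6 + 12*a^5 + 33*a^4 - 56*a^3 - 165*a^2 + 300*a - 125)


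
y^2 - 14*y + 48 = (y - 8)*(y - 6)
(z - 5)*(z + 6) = z^2 + z - 30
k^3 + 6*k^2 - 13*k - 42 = (k - 3)*(k + 2)*(k + 7)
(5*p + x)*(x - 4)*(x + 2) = 5*p*x^2 - 10*p*x - 40*p + x^3 - 2*x^2 - 8*x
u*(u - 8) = u^2 - 8*u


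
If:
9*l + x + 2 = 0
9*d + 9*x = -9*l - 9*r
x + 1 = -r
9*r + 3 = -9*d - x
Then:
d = 82/63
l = -19/63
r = -12/7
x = 5/7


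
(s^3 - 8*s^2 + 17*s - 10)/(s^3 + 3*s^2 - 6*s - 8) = (s^2 - 6*s + 5)/(s^2 + 5*s + 4)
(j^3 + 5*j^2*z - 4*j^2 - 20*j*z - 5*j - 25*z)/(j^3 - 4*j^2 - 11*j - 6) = (j^2 + 5*j*z - 5*j - 25*z)/(j^2 - 5*j - 6)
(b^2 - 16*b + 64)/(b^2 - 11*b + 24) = (b - 8)/(b - 3)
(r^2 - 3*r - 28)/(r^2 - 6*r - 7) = (r + 4)/(r + 1)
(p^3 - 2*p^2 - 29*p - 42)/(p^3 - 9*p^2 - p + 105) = (p + 2)/(p - 5)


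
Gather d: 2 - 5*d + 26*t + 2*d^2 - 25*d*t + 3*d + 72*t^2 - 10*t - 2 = 2*d^2 + d*(-25*t - 2) + 72*t^2 + 16*t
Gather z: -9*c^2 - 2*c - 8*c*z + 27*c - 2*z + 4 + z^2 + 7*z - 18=-9*c^2 + 25*c + z^2 + z*(5 - 8*c) - 14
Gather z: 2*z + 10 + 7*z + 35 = 9*z + 45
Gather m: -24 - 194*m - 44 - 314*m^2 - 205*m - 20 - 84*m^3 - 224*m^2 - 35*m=-84*m^3 - 538*m^2 - 434*m - 88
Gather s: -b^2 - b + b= -b^2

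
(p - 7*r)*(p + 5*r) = p^2 - 2*p*r - 35*r^2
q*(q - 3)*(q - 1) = q^3 - 4*q^2 + 3*q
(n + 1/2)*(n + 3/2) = n^2 + 2*n + 3/4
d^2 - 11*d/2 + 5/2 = (d - 5)*(d - 1/2)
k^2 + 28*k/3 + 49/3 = (k + 7/3)*(k + 7)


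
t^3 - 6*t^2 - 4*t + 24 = (t - 6)*(t - 2)*(t + 2)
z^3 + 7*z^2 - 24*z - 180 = (z - 5)*(z + 6)^2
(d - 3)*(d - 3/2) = d^2 - 9*d/2 + 9/2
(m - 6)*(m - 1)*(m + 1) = m^3 - 6*m^2 - m + 6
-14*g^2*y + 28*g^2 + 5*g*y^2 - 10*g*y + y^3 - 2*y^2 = (-2*g + y)*(7*g + y)*(y - 2)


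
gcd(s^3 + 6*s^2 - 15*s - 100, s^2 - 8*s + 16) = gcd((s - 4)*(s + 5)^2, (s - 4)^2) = s - 4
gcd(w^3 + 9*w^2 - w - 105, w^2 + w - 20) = w + 5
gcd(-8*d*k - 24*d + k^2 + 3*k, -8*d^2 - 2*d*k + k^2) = 1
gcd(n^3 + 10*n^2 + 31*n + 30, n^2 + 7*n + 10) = n^2 + 7*n + 10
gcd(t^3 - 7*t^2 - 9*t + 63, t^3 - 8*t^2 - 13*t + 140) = t - 7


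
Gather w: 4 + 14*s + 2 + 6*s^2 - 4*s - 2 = 6*s^2 + 10*s + 4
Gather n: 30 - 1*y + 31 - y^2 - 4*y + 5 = -y^2 - 5*y + 66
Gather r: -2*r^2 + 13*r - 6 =-2*r^2 + 13*r - 6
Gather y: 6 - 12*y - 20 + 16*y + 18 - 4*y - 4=0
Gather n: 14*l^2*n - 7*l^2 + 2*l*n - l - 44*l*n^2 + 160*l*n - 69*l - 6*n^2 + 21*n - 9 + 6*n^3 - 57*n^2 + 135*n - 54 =-7*l^2 - 70*l + 6*n^3 + n^2*(-44*l - 63) + n*(14*l^2 + 162*l + 156) - 63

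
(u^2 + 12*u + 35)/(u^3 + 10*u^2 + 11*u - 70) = 1/(u - 2)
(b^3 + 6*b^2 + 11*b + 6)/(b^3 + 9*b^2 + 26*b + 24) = (b + 1)/(b + 4)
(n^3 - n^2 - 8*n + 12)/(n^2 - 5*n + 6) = (n^2 + n - 6)/(n - 3)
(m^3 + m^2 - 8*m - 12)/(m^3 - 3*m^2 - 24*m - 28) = (m - 3)/(m - 7)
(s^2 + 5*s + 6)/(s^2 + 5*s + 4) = (s^2 + 5*s + 6)/(s^2 + 5*s + 4)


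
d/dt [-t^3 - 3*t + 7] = -3*t^2 - 3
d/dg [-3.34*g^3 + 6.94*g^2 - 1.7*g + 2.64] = -10.02*g^2 + 13.88*g - 1.7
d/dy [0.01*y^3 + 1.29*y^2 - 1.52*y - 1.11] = 0.03*y^2 + 2.58*y - 1.52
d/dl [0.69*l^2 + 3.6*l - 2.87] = 1.38*l + 3.6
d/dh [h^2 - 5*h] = 2*h - 5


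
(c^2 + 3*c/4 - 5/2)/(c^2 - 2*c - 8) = (c - 5/4)/(c - 4)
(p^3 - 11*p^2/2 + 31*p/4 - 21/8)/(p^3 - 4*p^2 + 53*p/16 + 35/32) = 4*(8*p^3 - 44*p^2 + 62*p - 21)/(32*p^3 - 128*p^2 + 106*p + 35)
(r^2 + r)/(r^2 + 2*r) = (r + 1)/(r + 2)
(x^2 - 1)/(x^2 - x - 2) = (x - 1)/(x - 2)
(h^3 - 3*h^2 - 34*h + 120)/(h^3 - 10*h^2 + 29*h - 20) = (h + 6)/(h - 1)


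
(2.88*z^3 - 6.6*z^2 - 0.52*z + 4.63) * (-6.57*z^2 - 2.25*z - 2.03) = -18.9216*z^5 + 36.882*z^4 + 12.42*z^3 - 15.8511*z^2 - 9.3619*z - 9.3989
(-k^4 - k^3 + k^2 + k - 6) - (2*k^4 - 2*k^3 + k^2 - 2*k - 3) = -3*k^4 + k^3 + 3*k - 3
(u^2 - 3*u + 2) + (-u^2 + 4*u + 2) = u + 4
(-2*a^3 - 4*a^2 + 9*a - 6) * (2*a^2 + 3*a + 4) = -4*a^5 - 14*a^4 - 2*a^3 - a^2 + 18*a - 24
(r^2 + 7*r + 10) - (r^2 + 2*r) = 5*r + 10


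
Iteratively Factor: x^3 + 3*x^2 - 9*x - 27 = (x + 3)*(x^2 - 9) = (x - 3)*(x + 3)*(x + 3)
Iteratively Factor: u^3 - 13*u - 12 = (u - 4)*(u^2 + 4*u + 3) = (u - 4)*(u + 3)*(u + 1)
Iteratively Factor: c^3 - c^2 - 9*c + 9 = (c - 1)*(c^2 - 9) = (c - 1)*(c + 3)*(c - 3)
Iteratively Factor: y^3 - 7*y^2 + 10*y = (y)*(y^2 - 7*y + 10) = y*(y - 2)*(y - 5)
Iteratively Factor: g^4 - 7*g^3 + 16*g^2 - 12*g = (g - 2)*(g^3 - 5*g^2 + 6*g) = g*(g - 2)*(g^2 - 5*g + 6) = g*(g - 2)^2*(g - 3)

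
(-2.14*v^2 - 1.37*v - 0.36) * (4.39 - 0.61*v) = 1.3054*v^3 - 8.5589*v^2 - 5.7947*v - 1.5804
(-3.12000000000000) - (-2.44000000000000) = -0.680000000000000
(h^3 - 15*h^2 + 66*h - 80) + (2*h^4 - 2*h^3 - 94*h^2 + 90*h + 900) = 2*h^4 - h^3 - 109*h^2 + 156*h + 820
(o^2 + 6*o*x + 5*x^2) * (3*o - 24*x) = 3*o^3 - 6*o^2*x - 129*o*x^2 - 120*x^3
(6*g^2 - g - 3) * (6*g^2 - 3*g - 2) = 36*g^4 - 24*g^3 - 27*g^2 + 11*g + 6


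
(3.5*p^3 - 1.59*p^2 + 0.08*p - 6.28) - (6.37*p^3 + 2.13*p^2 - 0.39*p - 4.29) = -2.87*p^3 - 3.72*p^2 + 0.47*p - 1.99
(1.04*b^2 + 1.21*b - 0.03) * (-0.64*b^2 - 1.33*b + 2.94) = -0.6656*b^4 - 2.1576*b^3 + 1.4675*b^2 + 3.5973*b - 0.0882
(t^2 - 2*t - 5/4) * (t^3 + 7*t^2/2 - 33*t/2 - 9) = t^5 + 3*t^4/2 - 99*t^3/4 + 157*t^2/8 + 309*t/8 + 45/4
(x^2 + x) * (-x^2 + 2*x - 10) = -x^4 + x^3 - 8*x^2 - 10*x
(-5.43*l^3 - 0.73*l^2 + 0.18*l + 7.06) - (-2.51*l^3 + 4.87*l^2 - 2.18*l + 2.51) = -2.92*l^3 - 5.6*l^2 + 2.36*l + 4.55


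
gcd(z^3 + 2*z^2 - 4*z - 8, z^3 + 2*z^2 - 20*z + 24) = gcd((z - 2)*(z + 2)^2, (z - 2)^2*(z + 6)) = z - 2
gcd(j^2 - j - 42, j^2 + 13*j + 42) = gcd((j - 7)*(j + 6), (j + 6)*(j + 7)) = j + 6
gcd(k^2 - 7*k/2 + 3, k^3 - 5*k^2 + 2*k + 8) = k - 2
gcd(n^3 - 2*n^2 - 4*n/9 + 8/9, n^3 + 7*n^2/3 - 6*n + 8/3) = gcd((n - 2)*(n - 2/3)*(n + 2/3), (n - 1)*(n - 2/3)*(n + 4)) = n - 2/3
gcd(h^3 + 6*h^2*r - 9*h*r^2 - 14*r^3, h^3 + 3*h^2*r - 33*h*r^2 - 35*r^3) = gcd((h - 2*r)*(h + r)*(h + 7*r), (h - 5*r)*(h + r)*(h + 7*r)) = h^2 + 8*h*r + 7*r^2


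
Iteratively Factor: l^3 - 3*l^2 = (l - 3)*(l^2) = l*(l - 3)*(l)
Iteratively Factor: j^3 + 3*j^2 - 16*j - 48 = (j + 4)*(j^2 - j - 12) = (j - 4)*(j + 4)*(j + 3)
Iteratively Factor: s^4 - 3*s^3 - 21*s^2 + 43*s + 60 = (s + 4)*(s^3 - 7*s^2 + 7*s + 15) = (s + 1)*(s + 4)*(s^2 - 8*s + 15) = (s - 3)*(s + 1)*(s + 4)*(s - 5)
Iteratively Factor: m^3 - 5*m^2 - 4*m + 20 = (m - 2)*(m^2 - 3*m - 10) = (m - 2)*(m + 2)*(m - 5)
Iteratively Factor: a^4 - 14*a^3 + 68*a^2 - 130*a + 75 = (a - 3)*(a^3 - 11*a^2 + 35*a - 25) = (a - 5)*(a - 3)*(a^2 - 6*a + 5) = (a - 5)*(a - 3)*(a - 1)*(a - 5)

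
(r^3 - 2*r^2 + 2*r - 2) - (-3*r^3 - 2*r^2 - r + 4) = 4*r^3 + 3*r - 6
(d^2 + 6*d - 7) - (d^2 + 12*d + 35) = -6*d - 42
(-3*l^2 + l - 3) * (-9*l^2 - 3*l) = 27*l^4 + 24*l^2 + 9*l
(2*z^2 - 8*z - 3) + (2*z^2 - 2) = 4*z^2 - 8*z - 5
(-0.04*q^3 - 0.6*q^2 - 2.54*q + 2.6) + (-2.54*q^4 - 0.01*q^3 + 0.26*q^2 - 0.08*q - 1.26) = -2.54*q^4 - 0.05*q^3 - 0.34*q^2 - 2.62*q + 1.34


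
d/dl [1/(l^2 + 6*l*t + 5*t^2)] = 2*(-l - 3*t)/(l^2 + 6*l*t + 5*t^2)^2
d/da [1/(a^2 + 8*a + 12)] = 2*(-a - 4)/(a^2 + 8*a + 12)^2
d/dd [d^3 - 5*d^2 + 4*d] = 3*d^2 - 10*d + 4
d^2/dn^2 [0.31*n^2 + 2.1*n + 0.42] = 0.620000000000000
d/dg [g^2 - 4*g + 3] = 2*g - 4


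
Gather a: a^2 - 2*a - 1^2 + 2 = a^2 - 2*a + 1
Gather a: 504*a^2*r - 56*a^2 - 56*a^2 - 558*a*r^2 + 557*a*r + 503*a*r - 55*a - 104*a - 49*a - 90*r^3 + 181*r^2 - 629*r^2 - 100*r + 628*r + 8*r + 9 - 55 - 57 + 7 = a^2*(504*r - 112) + a*(-558*r^2 + 1060*r - 208) - 90*r^3 - 448*r^2 + 536*r - 96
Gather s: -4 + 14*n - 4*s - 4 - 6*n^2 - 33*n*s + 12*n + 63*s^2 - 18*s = -6*n^2 + 26*n + 63*s^2 + s*(-33*n - 22) - 8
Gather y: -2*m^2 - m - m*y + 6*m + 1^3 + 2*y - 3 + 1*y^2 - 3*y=-2*m^2 + 5*m + y^2 + y*(-m - 1) - 2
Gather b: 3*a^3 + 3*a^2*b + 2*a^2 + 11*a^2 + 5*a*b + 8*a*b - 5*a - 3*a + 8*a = 3*a^3 + 13*a^2 + b*(3*a^2 + 13*a)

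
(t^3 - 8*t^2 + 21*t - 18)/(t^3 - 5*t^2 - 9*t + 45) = (t^2 - 5*t + 6)/(t^2 - 2*t - 15)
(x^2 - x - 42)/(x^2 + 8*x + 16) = (x^2 - x - 42)/(x^2 + 8*x + 16)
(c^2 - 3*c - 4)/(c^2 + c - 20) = (c + 1)/(c + 5)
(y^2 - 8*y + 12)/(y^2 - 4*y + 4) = (y - 6)/(y - 2)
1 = 1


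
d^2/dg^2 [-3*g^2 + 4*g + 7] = -6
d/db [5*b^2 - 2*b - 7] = 10*b - 2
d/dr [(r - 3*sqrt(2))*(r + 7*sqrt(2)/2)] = 2*r + sqrt(2)/2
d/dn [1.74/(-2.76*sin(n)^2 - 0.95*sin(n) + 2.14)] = (9.6048*sin(n) + 1.653)*cos(n)/(2.76*sin(n)^2 + 0.95*sin(n) - 2.14)^2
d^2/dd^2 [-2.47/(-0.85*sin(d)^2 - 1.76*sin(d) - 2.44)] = (-7.1383*sin(d)^4 - 11.08536*sin(d)^3 + 23.547498*sin(d)^2 + 32.777888*sin(d) + 5.056584)/(0.85*sin(d)^2 + 1.76*sin(d) + 2.44)^3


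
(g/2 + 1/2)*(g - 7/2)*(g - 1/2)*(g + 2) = g^4/2 - g^3/2 - 33*g^2/8 - 11*g/8 + 7/4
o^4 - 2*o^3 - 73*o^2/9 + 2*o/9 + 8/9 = (o - 4)*(o - 1/3)*(o + 1/3)*(o + 2)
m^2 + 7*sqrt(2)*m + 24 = (m + 3*sqrt(2))*(m + 4*sqrt(2))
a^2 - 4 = (a - 2)*(a + 2)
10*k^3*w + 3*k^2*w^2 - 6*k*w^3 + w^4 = w*(-5*k + w)*(-2*k + w)*(k + w)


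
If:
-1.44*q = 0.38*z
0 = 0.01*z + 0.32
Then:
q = 8.44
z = -32.00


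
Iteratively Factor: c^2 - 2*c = (c - 2)*(c)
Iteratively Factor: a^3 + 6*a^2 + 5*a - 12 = (a + 3)*(a^2 + 3*a - 4) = (a - 1)*(a + 3)*(a + 4)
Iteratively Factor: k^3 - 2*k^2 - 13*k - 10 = (k - 5)*(k^2 + 3*k + 2) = (k - 5)*(k + 1)*(k + 2)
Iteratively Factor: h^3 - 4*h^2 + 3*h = (h - 1)*(h^2 - 3*h) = (h - 3)*(h - 1)*(h)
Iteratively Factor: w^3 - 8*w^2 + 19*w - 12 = (w - 4)*(w^2 - 4*w + 3) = (w - 4)*(w - 1)*(w - 3)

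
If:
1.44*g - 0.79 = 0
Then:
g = 0.55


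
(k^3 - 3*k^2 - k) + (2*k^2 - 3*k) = k^3 - k^2 - 4*k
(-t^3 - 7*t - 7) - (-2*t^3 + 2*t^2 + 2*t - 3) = t^3 - 2*t^2 - 9*t - 4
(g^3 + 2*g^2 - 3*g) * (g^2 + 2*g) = g^5 + 4*g^4 + g^3 - 6*g^2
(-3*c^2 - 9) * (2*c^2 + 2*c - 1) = -6*c^4 - 6*c^3 - 15*c^2 - 18*c + 9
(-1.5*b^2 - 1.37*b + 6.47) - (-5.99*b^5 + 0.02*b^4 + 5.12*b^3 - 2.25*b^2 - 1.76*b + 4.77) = 5.99*b^5 - 0.02*b^4 - 5.12*b^3 + 0.75*b^2 + 0.39*b + 1.7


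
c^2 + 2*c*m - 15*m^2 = (c - 3*m)*(c + 5*m)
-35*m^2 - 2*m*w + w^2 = (-7*m + w)*(5*m + w)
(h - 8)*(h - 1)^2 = h^3 - 10*h^2 + 17*h - 8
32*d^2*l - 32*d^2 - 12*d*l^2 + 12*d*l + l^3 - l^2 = (-8*d + l)*(-4*d + l)*(l - 1)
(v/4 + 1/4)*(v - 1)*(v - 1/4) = v^3/4 - v^2/16 - v/4 + 1/16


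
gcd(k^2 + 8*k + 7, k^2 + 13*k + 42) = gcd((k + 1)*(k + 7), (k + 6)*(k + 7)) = k + 7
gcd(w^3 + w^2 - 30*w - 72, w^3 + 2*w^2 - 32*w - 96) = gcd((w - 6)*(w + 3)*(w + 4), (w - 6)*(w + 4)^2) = w^2 - 2*w - 24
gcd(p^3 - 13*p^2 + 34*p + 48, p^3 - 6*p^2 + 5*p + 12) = p + 1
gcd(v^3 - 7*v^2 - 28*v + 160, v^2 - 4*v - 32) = v - 8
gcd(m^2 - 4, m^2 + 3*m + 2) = m + 2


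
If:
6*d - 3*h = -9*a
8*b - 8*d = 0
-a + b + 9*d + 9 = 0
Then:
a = 5*h/16 + 9/16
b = h/32 - 27/32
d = h/32 - 27/32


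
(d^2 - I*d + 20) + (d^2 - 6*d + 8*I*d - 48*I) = 2*d^2 - 6*d + 7*I*d + 20 - 48*I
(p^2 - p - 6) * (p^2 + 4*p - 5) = p^4 + 3*p^3 - 15*p^2 - 19*p + 30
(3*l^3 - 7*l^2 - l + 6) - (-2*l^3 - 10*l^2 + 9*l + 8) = 5*l^3 + 3*l^2 - 10*l - 2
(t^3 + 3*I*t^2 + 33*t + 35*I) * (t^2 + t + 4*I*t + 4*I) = t^5 + t^4 + 7*I*t^4 + 21*t^3 + 7*I*t^3 + 21*t^2 + 167*I*t^2 - 140*t + 167*I*t - 140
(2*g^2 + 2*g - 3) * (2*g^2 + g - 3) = 4*g^4 + 6*g^3 - 10*g^2 - 9*g + 9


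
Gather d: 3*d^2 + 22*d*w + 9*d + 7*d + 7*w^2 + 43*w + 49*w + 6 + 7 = 3*d^2 + d*(22*w + 16) + 7*w^2 + 92*w + 13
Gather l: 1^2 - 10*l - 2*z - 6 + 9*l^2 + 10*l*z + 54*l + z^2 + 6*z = 9*l^2 + l*(10*z + 44) + z^2 + 4*z - 5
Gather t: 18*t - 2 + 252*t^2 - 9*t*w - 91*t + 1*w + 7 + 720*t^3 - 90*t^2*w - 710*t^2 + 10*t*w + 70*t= 720*t^3 + t^2*(-90*w - 458) + t*(w - 3) + w + 5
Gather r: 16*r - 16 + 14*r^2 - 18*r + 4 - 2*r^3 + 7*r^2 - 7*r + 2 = -2*r^3 + 21*r^2 - 9*r - 10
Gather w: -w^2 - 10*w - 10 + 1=-w^2 - 10*w - 9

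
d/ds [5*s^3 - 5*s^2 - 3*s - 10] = 15*s^2 - 10*s - 3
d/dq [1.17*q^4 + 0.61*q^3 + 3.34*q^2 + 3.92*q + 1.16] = 4.68*q^3 + 1.83*q^2 + 6.68*q + 3.92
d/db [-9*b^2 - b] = -18*b - 1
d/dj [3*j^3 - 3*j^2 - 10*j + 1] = 9*j^2 - 6*j - 10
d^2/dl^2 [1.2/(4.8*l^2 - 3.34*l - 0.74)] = (55.296*l^2 - 38.4768*l - 1.2*(9.6*l - 3.34)*(19.2*l - 6.68) - 8.5248)/(-4.8*l^2 + 3.34*l + 0.74)^3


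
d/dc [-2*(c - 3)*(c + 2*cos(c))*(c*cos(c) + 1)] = 2*(c - 3)*(c + 2*cos(c))*(c*sin(c) - cos(c)) + 2*(c - 3)*(c*cos(c) + 1)*(2*sin(c) - 1) - 2*(c + 2*cos(c))*(c*cos(c) + 1)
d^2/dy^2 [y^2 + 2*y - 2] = 2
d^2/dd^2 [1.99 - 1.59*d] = 0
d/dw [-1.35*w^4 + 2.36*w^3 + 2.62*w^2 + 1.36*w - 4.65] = -5.4*w^3 + 7.08*w^2 + 5.24*w + 1.36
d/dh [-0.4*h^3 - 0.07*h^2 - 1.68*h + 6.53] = -1.2*h^2 - 0.14*h - 1.68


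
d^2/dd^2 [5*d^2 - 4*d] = 10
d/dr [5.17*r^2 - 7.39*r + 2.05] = 10.34*r - 7.39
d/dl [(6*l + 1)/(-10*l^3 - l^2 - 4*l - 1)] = 2*(-30*l^3 - 3*l^2 - 12*l + (6*l + 1)*(15*l^2 + l + 2) - 3)/(10*l^3 + l^2 + 4*l + 1)^2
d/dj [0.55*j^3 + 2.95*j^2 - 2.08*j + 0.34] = 1.65*j^2 + 5.9*j - 2.08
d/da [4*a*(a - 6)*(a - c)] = 12*a^2 - 8*a*c - 48*a + 24*c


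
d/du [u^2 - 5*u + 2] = 2*u - 5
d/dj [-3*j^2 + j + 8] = 1 - 6*j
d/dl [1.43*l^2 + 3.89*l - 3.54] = 2.86*l + 3.89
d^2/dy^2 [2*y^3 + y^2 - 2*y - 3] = 12*y + 2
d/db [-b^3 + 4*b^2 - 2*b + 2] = -3*b^2 + 8*b - 2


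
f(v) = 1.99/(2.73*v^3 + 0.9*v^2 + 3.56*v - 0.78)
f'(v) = 1.99*(-8.19*v^2 - 1.8*v - 3.56)/(2.73*v^3 + 0.9*v^2 + 3.56*v - 0.78)^2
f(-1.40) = -0.17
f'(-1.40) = -0.26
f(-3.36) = -0.02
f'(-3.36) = -0.02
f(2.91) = 0.02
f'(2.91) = -0.02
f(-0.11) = -1.71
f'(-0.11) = -5.08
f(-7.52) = -0.00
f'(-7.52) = -0.00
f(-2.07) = -0.07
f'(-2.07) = -0.09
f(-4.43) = -0.01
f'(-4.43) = -0.01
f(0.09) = -4.42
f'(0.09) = -37.18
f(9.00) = 0.00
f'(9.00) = -0.00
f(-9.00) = -0.00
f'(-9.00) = -0.00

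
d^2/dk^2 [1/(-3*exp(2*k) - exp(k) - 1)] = (-2*(6*exp(k) + 1)^2*exp(k) + (12*exp(k) + 1)*(3*exp(2*k) + exp(k) + 1))*exp(k)/(3*exp(2*k) + exp(k) + 1)^3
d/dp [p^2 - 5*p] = 2*p - 5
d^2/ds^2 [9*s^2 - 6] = 18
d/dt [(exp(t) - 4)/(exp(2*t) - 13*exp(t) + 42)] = (-(exp(t) - 4)*(2*exp(t) - 13) + exp(2*t) - 13*exp(t) + 42)*exp(t)/(exp(2*t) - 13*exp(t) + 42)^2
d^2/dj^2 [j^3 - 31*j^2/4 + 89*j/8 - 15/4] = 6*j - 31/2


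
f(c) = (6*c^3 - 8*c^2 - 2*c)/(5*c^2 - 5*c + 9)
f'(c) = (5 - 10*c)*(6*c^3 - 8*c^2 - 2*c)/(5*c^2 - 5*c + 9)^2 + (18*c^2 - 16*c - 2)/(5*c^2 - 5*c + 9) = 2*(15*c^4 - 30*c^3 + 106*c^2 - 72*c - 9)/(25*c^4 - 50*c^3 + 115*c^2 - 90*c + 81)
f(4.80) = 4.69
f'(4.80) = 1.34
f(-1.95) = -1.88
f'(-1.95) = 1.37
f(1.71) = 0.21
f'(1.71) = 1.37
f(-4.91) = -5.80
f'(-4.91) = 1.28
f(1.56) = 0.01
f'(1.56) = 1.25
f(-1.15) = -0.81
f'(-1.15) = 1.25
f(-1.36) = -1.08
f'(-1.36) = 1.31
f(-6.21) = -7.44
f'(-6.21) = 1.25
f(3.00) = 2.15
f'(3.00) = 1.49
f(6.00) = 6.26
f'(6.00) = 1.29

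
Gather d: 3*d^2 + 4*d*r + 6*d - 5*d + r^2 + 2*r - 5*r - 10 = 3*d^2 + d*(4*r + 1) + r^2 - 3*r - 10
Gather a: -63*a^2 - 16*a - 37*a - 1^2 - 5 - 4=-63*a^2 - 53*a - 10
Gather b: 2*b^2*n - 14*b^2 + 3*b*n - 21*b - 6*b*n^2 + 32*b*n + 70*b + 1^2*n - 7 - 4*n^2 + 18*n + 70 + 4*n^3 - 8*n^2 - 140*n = b^2*(2*n - 14) + b*(-6*n^2 + 35*n + 49) + 4*n^3 - 12*n^2 - 121*n + 63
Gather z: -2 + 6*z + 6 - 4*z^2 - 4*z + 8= -4*z^2 + 2*z + 12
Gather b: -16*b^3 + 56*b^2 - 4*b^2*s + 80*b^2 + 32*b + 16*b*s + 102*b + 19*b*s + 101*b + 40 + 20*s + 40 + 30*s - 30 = -16*b^3 + b^2*(136 - 4*s) + b*(35*s + 235) + 50*s + 50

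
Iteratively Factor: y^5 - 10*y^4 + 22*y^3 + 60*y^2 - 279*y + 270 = (y - 2)*(y^4 - 8*y^3 + 6*y^2 + 72*y - 135) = (y - 3)*(y - 2)*(y^3 - 5*y^2 - 9*y + 45) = (y - 3)*(y - 2)*(y + 3)*(y^2 - 8*y + 15) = (y - 3)^2*(y - 2)*(y + 3)*(y - 5)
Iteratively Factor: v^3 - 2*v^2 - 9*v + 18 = (v + 3)*(v^2 - 5*v + 6) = (v - 2)*(v + 3)*(v - 3)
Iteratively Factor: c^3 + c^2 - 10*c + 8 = (c + 4)*(c^2 - 3*c + 2) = (c - 1)*(c + 4)*(c - 2)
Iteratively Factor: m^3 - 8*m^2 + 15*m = (m - 3)*(m^2 - 5*m) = (m - 5)*(m - 3)*(m)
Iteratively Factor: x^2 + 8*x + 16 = (x + 4)*(x + 4)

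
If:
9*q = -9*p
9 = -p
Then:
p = -9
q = 9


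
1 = 1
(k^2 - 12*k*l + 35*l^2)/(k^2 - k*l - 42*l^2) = (k - 5*l)/(k + 6*l)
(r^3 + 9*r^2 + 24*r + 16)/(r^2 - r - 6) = (r^3 + 9*r^2 + 24*r + 16)/(r^2 - r - 6)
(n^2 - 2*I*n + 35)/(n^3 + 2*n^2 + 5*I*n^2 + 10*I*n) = (n - 7*I)/(n*(n + 2))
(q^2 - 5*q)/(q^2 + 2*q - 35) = q/(q + 7)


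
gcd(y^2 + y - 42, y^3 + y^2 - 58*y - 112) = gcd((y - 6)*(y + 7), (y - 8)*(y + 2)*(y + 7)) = y + 7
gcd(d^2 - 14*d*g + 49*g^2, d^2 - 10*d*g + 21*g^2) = d - 7*g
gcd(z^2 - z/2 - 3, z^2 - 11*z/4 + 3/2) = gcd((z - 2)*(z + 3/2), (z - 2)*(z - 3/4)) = z - 2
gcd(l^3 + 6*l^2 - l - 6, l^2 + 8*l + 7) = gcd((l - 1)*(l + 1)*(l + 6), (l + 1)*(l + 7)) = l + 1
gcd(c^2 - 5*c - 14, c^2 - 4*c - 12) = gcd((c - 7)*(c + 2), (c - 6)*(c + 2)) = c + 2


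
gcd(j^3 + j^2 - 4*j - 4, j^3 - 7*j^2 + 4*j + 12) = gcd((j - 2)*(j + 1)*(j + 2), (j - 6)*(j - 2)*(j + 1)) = j^2 - j - 2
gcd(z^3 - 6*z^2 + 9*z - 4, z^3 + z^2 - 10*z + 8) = z - 1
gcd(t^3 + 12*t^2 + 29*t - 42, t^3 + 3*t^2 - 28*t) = t + 7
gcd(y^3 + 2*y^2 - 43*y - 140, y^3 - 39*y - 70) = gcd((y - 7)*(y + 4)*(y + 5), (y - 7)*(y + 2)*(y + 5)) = y^2 - 2*y - 35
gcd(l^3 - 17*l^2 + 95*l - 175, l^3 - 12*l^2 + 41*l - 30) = l - 5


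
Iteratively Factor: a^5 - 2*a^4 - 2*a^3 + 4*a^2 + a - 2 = (a - 2)*(a^4 - 2*a^2 + 1) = (a - 2)*(a + 1)*(a^3 - a^2 - a + 1) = (a - 2)*(a + 1)^2*(a^2 - 2*a + 1) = (a - 2)*(a - 1)*(a + 1)^2*(a - 1)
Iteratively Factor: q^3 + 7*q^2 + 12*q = (q)*(q^2 + 7*q + 12) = q*(q + 4)*(q + 3)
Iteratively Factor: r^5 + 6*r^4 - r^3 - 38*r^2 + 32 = (r - 1)*(r^4 + 7*r^3 + 6*r^2 - 32*r - 32) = (r - 1)*(r + 1)*(r^3 + 6*r^2 - 32) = (r - 1)*(r + 1)*(r + 4)*(r^2 + 2*r - 8) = (r - 1)*(r + 1)*(r + 4)^2*(r - 2)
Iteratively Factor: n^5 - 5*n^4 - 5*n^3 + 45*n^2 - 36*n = (n - 4)*(n^4 - n^3 - 9*n^2 + 9*n) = (n - 4)*(n - 3)*(n^3 + 2*n^2 - 3*n) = (n - 4)*(n - 3)*(n + 3)*(n^2 - n) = n*(n - 4)*(n - 3)*(n + 3)*(n - 1)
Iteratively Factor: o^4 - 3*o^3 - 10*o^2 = (o + 2)*(o^3 - 5*o^2) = (o - 5)*(o + 2)*(o^2) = o*(o - 5)*(o + 2)*(o)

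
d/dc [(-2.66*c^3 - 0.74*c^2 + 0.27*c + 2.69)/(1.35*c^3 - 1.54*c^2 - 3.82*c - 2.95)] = (1.77635683940025e-15*c^5 + 5.0954*c^4 + 19.5934*c^3 + 15.8891*c^2 + 12.6512*c + 9.4793)/(1.8225*c^6 - 4.158*c^5 - 7.9424*c^4 + 3.8006*c^3 + 23.6784*c^2 + 22.538*c + 8.7025)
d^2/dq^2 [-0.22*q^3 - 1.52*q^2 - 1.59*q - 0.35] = -1.32*q - 3.04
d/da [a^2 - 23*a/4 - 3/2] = 2*a - 23/4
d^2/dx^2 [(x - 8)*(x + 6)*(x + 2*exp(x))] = 2*x^2*exp(x) + 4*x*exp(x) + 6*x - 100*exp(x) - 4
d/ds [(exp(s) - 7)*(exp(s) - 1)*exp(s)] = (3*exp(2*s) - 16*exp(s) + 7)*exp(s)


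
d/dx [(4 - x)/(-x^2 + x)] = (-x^2 + 8*x - 4)/(x^2*(x^2 - 2*x + 1))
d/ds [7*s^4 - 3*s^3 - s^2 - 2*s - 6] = 28*s^3 - 9*s^2 - 2*s - 2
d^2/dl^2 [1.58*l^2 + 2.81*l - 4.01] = 3.16000000000000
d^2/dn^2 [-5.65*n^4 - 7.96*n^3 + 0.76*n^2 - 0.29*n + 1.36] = -67.8*n^2 - 47.76*n + 1.52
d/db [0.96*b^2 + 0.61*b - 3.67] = 1.92*b + 0.61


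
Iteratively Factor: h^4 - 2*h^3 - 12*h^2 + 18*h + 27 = (h - 3)*(h^3 + h^2 - 9*h - 9) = (h - 3)*(h + 3)*(h^2 - 2*h - 3) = (h - 3)^2*(h + 3)*(h + 1)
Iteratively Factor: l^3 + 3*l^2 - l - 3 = (l + 1)*(l^2 + 2*l - 3) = (l + 1)*(l + 3)*(l - 1)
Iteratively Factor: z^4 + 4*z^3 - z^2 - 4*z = (z + 4)*(z^3 - z) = (z - 1)*(z + 4)*(z^2 + z) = z*(z - 1)*(z + 4)*(z + 1)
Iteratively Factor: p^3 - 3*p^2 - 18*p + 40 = (p - 2)*(p^2 - p - 20) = (p - 2)*(p + 4)*(p - 5)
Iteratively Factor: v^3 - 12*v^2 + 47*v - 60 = (v - 3)*(v^2 - 9*v + 20) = (v - 5)*(v - 3)*(v - 4)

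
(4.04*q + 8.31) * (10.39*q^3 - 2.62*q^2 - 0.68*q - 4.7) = 41.9756*q^4 + 75.7561*q^3 - 24.5194*q^2 - 24.6388*q - 39.057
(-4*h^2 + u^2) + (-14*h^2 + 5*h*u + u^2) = -18*h^2 + 5*h*u + 2*u^2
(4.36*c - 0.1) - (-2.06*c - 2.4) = 6.42*c + 2.3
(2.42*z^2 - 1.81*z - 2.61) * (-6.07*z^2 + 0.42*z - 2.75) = -14.6894*z^4 + 12.0031*z^3 + 8.4275*z^2 + 3.8813*z + 7.1775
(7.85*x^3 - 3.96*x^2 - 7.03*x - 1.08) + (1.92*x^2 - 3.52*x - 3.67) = 7.85*x^3 - 2.04*x^2 - 10.55*x - 4.75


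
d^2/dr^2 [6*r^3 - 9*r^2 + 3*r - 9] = 36*r - 18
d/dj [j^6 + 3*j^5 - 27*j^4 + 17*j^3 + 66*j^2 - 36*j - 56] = 6*j^5 + 15*j^4 - 108*j^3 + 51*j^2 + 132*j - 36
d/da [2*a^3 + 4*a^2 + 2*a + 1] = 6*a^2 + 8*a + 2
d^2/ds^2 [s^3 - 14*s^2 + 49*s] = 6*s - 28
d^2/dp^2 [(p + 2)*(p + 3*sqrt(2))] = 2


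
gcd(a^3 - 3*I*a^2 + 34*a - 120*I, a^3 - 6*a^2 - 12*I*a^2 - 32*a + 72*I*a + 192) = a - 4*I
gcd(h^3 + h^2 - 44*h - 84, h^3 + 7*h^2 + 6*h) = h + 6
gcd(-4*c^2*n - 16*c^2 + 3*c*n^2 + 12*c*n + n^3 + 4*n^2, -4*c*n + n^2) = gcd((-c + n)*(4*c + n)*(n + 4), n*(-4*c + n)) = 1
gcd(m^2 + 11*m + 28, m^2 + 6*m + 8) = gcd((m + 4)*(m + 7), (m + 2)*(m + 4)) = m + 4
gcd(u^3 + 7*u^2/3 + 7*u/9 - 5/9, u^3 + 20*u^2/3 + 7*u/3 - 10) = u + 5/3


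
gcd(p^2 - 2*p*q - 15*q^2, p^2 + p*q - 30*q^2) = p - 5*q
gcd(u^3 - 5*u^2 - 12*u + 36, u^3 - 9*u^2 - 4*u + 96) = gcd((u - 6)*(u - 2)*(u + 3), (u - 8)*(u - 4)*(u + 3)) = u + 3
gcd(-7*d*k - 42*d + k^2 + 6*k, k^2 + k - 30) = k + 6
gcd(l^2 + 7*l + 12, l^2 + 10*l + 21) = l + 3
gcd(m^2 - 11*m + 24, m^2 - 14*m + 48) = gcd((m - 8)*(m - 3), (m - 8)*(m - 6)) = m - 8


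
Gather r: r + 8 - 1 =r + 7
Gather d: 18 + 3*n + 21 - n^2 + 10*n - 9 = -n^2 + 13*n + 30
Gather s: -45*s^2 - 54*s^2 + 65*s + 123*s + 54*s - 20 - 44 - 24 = -99*s^2 + 242*s - 88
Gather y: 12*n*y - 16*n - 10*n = 12*n*y - 26*n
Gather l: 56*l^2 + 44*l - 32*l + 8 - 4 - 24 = 56*l^2 + 12*l - 20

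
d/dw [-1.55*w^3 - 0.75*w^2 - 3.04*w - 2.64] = -4.65*w^2 - 1.5*w - 3.04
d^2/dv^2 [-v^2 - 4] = -2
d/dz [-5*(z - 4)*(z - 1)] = 25 - 10*z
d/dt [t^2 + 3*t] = 2*t + 3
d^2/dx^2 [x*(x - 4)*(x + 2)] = 6*x - 4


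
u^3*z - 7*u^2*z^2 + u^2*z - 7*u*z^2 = u*(u - 7*z)*(u*z + z)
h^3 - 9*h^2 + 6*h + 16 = (h - 8)*(h - 2)*(h + 1)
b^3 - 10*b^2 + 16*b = b*(b - 8)*(b - 2)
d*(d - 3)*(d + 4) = d^3 + d^2 - 12*d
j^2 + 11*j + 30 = (j + 5)*(j + 6)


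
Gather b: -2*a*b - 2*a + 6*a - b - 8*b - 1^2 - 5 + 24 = 4*a + b*(-2*a - 9) + 18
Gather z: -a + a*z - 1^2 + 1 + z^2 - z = -a + z^2 + z*(a - 1)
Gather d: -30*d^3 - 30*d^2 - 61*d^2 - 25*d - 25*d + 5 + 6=-30*d^3 - 91*d^2 - 50*d + 11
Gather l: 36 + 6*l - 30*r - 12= 6*l - 30*r + 24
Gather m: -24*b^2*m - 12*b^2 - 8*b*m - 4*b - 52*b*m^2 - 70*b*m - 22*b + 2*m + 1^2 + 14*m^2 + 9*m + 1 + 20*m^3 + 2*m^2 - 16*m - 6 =-12*b^2 - 26*b + 20*m^3 + m^2*(16 - 52*b) + m*(-24*b^2 - 78*b - 5) - 4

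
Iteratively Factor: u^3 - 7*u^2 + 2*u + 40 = (u + 2)*(u^2 - 9*u + 20) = (u - 4)*(u + 2)*(u - 5)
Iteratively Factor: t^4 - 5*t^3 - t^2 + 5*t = (t - 5)*(t^3 - t) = (t - 5)*(t - 1)*(t^2 + t) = (t - 5)*(t - 1)*(t + 1)*(t)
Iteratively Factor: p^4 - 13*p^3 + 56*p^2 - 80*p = (p - 5)*(p^3 - 8*p^2 + 16*p) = p*(p - 5)*(p^2 - 8*p + 16) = p*(p - 5)*(p - 4)*(p - 4)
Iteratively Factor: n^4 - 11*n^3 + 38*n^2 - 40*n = (n - 4)*(n^3 - 7*n^2 + 10*n) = (n - 4)*(n - 2)*(n^2 - 5*n) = (n - 5)*(n - 4)*(n - 2)*(n)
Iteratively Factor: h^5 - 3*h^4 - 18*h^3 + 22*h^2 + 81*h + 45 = (h + 1)*(h^4 - 4*h^3 - 14*h^2 + 36*h + 45) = (h - 3)*(h + 1)*(h^3 - h^2 - 17*h - 15) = (h - 3)*(h + 1)^2*(h^2 - 2*h - 15) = (h - 5)*(h - 3)*(h + 1)^2*(h + 3)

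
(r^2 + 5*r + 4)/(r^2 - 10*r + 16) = (r^2 + 5*r + 4)/(r^2 - 10*r + 16)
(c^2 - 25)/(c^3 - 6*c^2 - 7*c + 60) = (c + 5)/(c^2 - c - 12)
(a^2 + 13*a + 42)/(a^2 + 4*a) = (a^2 + 13*a + 42)/(a*(a + 4))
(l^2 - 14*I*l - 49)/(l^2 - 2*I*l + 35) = (l - 7*I)/(l + 5*I)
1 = 1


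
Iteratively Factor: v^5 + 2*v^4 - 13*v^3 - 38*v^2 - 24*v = (v + 1)*(v^4 + v^3 - 14*v^2 - 24*v) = (v + 1)*(v + 3)*(v^3 - 2*v^2 - 8*v) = (v - 4)*(v + 1)*(v + 3)*(v^2 + 2*v) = v*(v - 4)*(v + 1)*(v + 3)*(v + 2)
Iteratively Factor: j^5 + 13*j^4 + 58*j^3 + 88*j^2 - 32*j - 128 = (j - 1)*(j^4 + 14*j^3 + 72*j^2 + 160*j + 128) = (j - 1)*(j + 4)*(j^3 + 10*j^2 + 32*j + 32) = (j - 1)*(j + 2)*(j + 4)*(j^2 + 8*j + 16) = (j - 1)*(j + 2)*(j + 4)^2*(j + 4)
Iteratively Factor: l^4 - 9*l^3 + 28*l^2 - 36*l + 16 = (l - 2)*(l^3 - 7*l^2 + 14*l - 8) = (l - 4)*(l - 2)*(l^2 - 3*l + 2) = (l - 4)*(l - 2)^2*(l - 1)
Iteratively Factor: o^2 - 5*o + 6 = (o - 2)*(o - 3)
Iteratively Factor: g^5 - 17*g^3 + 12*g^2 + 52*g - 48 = (g - 2)*(g^4 + 2*g^3 - 13*g^2 - 14*g + 24) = (g - 3)*(g - 2)*(g^3 + 5*g^2 + 2*g - 8) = (g - 3)*(g - 2)*(g + 2)*(g^2 + 3*g - 4) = (g - 3)*(g - 2)*(g - 1)*(g + 2)*(g + 4)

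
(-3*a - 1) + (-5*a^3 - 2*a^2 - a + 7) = -5*a^3 - 2*a^2 - 4*a + 6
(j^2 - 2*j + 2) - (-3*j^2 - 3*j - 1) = 4*j^2 + j + 3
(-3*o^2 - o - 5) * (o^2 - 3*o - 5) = -3*o^4 + 8*o^3 + 13*o^2 + 20*o + 25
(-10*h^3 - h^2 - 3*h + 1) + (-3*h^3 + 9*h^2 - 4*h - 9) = -13*h^3 + 8*h^2 - 7*h - 8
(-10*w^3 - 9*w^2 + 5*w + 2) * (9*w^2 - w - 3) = -90*w^5 - 71*w^4 + 84*w^3 + 40*w^2 - 17*w - 6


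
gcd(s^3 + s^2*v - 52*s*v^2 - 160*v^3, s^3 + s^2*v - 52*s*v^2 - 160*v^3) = s^3 + s^2*v - 52*s*v^2 - 160*v^3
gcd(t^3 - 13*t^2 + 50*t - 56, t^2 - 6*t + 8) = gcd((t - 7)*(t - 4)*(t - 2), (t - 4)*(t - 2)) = t^2 - 6*t + 8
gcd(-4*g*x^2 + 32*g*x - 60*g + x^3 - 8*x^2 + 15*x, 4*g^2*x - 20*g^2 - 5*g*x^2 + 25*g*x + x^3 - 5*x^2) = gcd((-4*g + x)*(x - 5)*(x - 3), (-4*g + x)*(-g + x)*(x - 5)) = -4*g*x + 20*g + x^2 - 5*x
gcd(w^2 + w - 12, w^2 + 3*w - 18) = w - 3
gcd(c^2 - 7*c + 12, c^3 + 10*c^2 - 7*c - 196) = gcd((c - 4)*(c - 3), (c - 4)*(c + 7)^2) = c - 4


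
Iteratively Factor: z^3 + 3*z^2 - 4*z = (z - 1)*(z^2 + 4*z) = (z - 1)*(z + 4)*(z)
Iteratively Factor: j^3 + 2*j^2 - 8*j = (j - 2)*(j^2 + 4*j) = j*(j - 2)*(j + 4)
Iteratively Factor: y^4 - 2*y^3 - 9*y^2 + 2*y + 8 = (y + 2)*(y^3 - 4*y^2 - y + 4) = (y + 1)*(y + 2)*(y^2 - 5*y + 4) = (y - 1)*(y + 1)*(y + 2)*(y - 4)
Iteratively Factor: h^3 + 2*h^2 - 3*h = (h + 3)*(h^2 - h) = (h - 1)*(h + 3)*(h)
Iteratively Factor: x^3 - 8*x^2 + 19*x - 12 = (x - 4)*(x^2 - 4*x + 3) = (x - 4)*(x - 1)*(x - 3)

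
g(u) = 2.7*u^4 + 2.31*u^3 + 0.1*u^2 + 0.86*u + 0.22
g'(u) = 10.8*u^3 + 6.93*u^2 + 0.2*u + 0.86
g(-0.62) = -0.43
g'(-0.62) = 0.83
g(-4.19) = 660.63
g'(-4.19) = -672.76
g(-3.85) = 459.77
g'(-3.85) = -513.51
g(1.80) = 43.91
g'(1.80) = 86.66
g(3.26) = 389.07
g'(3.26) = 449.34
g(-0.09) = 0.14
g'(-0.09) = 0.89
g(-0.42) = -0.21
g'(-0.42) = 1.20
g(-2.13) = 32.09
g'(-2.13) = -72.49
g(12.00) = 60003.82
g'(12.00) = 19663.58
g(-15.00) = 128901.07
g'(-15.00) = -34892.89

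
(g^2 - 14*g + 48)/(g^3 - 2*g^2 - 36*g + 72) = (g - 8)/(g^2 + 4*g - 12)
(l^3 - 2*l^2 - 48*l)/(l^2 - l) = (l^2 - 2*l - 48)/(l - 1)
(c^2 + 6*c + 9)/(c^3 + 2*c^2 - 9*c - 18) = (c + 3)/(c^2 - c - 6)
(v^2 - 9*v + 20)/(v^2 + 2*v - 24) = (v - 5)/(v + 6)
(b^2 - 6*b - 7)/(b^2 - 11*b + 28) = (b + 1)/(b - 4)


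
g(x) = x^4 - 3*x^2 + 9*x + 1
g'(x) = 4*x^3 - 6*x + 9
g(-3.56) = 91.56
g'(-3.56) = -150.11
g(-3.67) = 108.97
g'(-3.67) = -166.70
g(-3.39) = 68.08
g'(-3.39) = -126.49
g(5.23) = 714.19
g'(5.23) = 549.84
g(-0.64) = -5.82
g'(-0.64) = 11.79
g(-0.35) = -2.50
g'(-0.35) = 10.93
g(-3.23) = 49.48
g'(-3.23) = -106.41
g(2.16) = 28.21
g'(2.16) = 36.35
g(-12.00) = 20197.00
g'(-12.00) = -6831.00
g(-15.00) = 49816.00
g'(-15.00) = -13401.00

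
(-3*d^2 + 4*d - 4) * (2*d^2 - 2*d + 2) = -6*d^4 + 14*d^3 - 22*d^2 + 16*d - 8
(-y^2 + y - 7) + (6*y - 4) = -y^2 + 7*y - 11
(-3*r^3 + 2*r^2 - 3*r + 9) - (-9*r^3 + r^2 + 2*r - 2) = 6*r^3 + r^2 - 5*r + 11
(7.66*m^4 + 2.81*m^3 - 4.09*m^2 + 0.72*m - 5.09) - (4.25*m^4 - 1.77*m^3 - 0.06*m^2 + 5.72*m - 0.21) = 3.41*m^4 + 4.58*m^3 - 4.03*m^2 - 5.0*m - 4.88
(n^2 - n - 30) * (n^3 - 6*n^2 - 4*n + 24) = n^5 - 7*n^4 - 28*n^3 + 208*n^2 + 96*n - 720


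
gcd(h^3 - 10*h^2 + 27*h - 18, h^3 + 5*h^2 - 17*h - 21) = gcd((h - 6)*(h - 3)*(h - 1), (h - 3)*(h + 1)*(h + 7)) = h - 3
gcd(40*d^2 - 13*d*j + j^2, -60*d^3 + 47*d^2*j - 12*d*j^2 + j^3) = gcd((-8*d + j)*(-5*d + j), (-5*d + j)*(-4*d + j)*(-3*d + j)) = 5*d - j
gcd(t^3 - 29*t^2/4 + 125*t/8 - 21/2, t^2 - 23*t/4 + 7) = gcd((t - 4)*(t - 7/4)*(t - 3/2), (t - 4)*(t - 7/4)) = t^2 - 23*t/4 + 7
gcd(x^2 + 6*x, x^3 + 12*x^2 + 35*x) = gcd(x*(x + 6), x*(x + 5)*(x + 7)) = x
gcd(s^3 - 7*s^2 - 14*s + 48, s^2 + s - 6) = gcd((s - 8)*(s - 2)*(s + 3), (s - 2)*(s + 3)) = s^2 + s - 6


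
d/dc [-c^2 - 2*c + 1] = -2*c - 2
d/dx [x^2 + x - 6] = 2*x + 1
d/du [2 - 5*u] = -5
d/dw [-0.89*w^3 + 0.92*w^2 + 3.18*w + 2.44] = -2.67*w^2 + 1.84*w + 3.18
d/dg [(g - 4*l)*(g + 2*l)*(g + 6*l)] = 3*g^2 + 8*g*l - 20*l^2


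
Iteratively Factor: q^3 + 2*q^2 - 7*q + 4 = (q - 1)*(q^2 + 3*q - 4) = (q - 1)*(q + 4)*(q - 1)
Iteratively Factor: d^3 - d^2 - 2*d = (d)*(d^2 - d - 2) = d*(d - 2)*(d + 1)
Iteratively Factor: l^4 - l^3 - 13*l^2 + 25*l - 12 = (l + 4)*(l^3 - 5*l^2 + 7*l - 3) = (l - 1)*(l + 4)*(l^2 - 4*l + 3) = (l - 3)*(l - 1)*(l + 4)*(l - 1)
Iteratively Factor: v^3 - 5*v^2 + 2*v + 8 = (v + 1)*(v^2 - 6*v + 8) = (v - 4)*(v + 1)*(v - 2)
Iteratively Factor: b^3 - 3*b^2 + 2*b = (b - 1)*(b^2 - 2*b) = b*(b - 1)*(b - 2)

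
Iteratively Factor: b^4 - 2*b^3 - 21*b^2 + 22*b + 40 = (b + 1)*(b^3 - 3*b^2 - 18*b + 40) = (b + 1)*(b + 4)*(b^2 - 7*b + 10) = (b - 5)*(b + 1)*(b + 4)*(b - 2)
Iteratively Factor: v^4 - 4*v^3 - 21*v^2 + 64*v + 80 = (v - 4)*(v^3 - 21*v - 20) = (v - 5)*(v - 4)*(v^2 + 5*v + 4) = (v - 5)*(v - 4)*(v + 1)*(v + 4)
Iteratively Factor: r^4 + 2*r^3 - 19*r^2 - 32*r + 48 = (r - 4)*(r^3 + 6*r^2 + 5*r - 12) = (r - 4)*(r + 4)*(r^2 + 2*r - 3) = (r - 4)*(r + 3)*(r + 4)*(r - 1)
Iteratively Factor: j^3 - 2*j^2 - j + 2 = (j + 1)*(j^2 - 3*j + 2) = (j - 2)*(j + 1)*(j - 1)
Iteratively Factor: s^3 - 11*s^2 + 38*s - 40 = (s - 2)*(s^2 - 9*s + 20) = (s - 5)*(s - 2)*(s - 4)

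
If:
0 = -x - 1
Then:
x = -1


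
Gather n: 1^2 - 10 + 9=0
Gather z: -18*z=-18*z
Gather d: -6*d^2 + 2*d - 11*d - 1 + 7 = -6*d^2 - 9*d + 6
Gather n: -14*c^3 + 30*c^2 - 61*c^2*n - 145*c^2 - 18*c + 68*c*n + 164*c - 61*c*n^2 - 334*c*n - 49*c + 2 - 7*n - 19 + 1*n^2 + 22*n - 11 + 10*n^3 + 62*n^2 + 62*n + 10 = -14*c^3 - 115*c^2 + 97*c + 10*n^3 + n^2*(63 - 61*c) + n*(-61*c^2 - 266*c + 77) - 18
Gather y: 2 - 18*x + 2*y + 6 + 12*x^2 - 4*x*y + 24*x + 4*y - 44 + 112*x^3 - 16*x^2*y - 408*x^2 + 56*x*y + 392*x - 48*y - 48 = 112*x^3 - 396*x^2 + 398*x + y*(-16*x^2 + 52*x - 42) - 84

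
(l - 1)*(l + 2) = l^2 + l - 2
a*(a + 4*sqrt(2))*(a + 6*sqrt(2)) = a^3 + 10*sqrt(2)*a^2 + 48*a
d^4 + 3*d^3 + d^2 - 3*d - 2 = (d - 1)*(d + 1)^2*(d + 2)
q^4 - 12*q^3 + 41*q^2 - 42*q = q*(q - 7)*(q - 3)*(q - 2)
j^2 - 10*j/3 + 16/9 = (j - 8/3)*(j - 2/3)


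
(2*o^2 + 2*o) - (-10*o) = 2*o^2 + 12*o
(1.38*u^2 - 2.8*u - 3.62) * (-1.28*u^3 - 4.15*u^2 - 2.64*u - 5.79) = -1.7664*u^5 - 2.143*u^4 + 12.6104*u^3 + 14.4248*u^2 + 25.7688*u + 20.9598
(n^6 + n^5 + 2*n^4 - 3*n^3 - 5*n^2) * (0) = 0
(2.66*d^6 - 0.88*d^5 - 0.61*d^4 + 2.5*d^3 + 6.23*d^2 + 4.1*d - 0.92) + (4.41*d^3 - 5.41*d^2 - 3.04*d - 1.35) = 2.66*d^6 - 0.88*d^5 - 0.61*d^4 + 6.91*d^3 + 0.82*d^2 + 1.06*d - 2.27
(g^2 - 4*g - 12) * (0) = 0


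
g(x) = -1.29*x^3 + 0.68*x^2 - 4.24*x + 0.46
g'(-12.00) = -577.84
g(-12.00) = 2378.38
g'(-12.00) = -577.84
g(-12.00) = 2378.38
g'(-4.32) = -82.34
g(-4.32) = 135.47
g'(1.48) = -10.70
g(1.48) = -8.51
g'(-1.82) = -19.53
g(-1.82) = 18.21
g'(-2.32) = -28.23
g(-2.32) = 30.07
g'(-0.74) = -7.37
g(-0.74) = 4.49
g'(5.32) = -106.54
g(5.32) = -197.08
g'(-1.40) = -13.73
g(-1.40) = 11.27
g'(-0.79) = -7.73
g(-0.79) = 4.87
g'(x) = -3.87*x^2 + 1.36*x - 4.24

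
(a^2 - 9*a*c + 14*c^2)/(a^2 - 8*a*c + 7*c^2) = (a - 2*c)/(a - c)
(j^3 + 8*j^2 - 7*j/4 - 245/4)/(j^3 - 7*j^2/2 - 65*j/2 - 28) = (2*j^2 + 9*j - 35)/(2*(j^2 - 7*j - 8))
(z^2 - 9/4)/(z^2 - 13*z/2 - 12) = (z - 3/2)/(z - 8)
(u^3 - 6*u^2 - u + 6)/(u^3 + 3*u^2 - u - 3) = (u - 6)/(u + 3)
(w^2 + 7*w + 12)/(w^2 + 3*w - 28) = (w^2 + 7*w + 12)/(w^2 + 3*w - 28)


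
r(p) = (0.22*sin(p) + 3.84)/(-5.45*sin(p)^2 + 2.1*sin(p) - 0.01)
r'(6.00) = -18.07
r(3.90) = -0.91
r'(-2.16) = 0.77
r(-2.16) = -0.66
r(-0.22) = -5.21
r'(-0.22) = -31.58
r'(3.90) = 1.62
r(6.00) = -3.70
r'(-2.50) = 2.53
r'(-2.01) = 0.47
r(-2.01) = -0.57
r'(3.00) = 66.87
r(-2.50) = -1.15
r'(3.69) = 3.77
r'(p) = (10.9*sin(p)*cos(p) - 2.1*cos(p))*(0.22*sin(p) + 3.84)/(-5.45*sin(p)^2 + 2.1*sin(p) - 0.01)^2 + 0.22*cos(p)/(-5.45*sin(p)^2 + 2.1*sin(p) - 0.01) = (1.199*sin(p)^2 + 41.856*sin(p) - 8.0662)*cos(p)/(29.7025*sin(p)^4 - 22.89*sin(p)^3 + 4.519*sin(p)^2 - 0.042*sin(p) + 0.0001)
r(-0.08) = -17.98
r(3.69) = -1.44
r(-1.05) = -0.62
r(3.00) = 21.77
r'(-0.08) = -251.43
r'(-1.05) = -0.61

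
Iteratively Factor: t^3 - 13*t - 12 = (t + 1)*(t^2 - t - 12) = (t - 4)*(t + 1)*(t + 3)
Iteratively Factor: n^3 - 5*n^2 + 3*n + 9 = (n - 3)*(n^2 - 2*n - 3) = (n - 3)*(n + 1)*(n - 3)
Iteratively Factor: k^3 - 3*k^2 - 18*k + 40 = (k - 5)*(k^2 + 2*k - 8) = (k - 5)*(k - 2)*(k + 4)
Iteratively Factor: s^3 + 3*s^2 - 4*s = (s)*(s^2 + 3*s - 4) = s*(s + 4)*(s - 1)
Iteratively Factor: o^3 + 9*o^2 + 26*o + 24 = (o + 4)*(o^2 + 5*o + 6) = (o + 3)*(o + 4)*(o + 2)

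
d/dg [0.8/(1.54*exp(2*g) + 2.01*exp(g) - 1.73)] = (-2.464*exp(g) - 1.608)*exp(g)/(1.54*exp(2*g) + 2.01*exp(g) - 1.73)^2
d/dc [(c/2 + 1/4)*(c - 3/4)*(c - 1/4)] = 3*c^2/2 - c/2 - 5/32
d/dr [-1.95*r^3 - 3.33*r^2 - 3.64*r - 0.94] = -5.85*r^2 - 6.66*r - 3.64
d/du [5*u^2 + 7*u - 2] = 10*u + 7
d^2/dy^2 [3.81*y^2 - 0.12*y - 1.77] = 7.62000000000000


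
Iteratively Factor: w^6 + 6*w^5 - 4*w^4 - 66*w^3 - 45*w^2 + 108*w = (w + 3)*(w^5 + 3*w^4 - 13*w^3 - 27*w^2 + 36*w) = (w + 3)*(w + 4)*(w^4 - w^3 - 9*w^2 + 9*w) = (w - 1)*(w + 3)*(w + 4)*(w^3 - 9*w) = (w - 3)*(w - 1)*(w + 3)*(w + 4)*(w^2 + 3*w) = w*(w - 3)*(w - 1)*(w + 3)*(w + 4)*(w + 3)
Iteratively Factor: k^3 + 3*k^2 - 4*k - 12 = (k + 3)*(k^2 - 4) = (k - 2)*(k + 3)*(k + 2)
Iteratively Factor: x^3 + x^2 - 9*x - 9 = (x + 3)*(x^2 - 2*x - 3) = (x - 3)*(x + 3)*(x + 1)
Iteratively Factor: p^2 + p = (p + 1)*(p)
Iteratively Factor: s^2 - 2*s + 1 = (s - 1)*(s - 1)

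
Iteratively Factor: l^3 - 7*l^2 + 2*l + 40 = (l - 5)*(l^2 - 2*l - 8) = (l - 5)*(l + 2)*(l - 4)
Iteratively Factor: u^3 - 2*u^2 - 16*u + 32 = (u - 4)*(u^2 + 2*u - 8) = (u - 4)*(u + 4)*(u - 2)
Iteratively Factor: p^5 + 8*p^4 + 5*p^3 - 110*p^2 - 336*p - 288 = (p + 4)*(p^4 + 4*p^3 - 11*p^2 - 66*p - 72) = (p + 3)*(p + 4)*(p^3 + p^2 - 14*p - 24) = (p - 4)*(p + 3)*(p + 4)*(p^2 + 5*p + 6) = (p - 4)*(p + 3)^2*(p + 4)*(p + 2)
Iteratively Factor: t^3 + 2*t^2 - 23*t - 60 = (t + 4)*(t^2 - 2*t - 15) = (t - 5)*(t + 4)*(t + 3)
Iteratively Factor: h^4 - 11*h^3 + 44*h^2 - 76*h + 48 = (h - 4)*(h^3 - 7*h^2 + 16*h - 12) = (h - 4)*(h - 3)*(h^2 - 4*h + 4) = (h - 4)*(h - 3)*(h - 2)*(h - 2)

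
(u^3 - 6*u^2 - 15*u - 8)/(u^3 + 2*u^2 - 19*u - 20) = (u^2 - 7*u - 8)/(u^2 + u - 20)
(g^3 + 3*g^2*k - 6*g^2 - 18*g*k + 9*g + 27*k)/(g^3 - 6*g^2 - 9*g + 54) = (g^2 + 3*g*k - 3*g - 9*k)/(g^2 - 3*g - 18)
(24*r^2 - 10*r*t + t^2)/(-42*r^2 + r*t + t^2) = (-4*r + t)/(7*r + t)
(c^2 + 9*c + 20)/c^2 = 1 + 9/c + 20/c^2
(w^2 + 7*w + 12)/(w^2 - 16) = (w + 3)/(w - 4)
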